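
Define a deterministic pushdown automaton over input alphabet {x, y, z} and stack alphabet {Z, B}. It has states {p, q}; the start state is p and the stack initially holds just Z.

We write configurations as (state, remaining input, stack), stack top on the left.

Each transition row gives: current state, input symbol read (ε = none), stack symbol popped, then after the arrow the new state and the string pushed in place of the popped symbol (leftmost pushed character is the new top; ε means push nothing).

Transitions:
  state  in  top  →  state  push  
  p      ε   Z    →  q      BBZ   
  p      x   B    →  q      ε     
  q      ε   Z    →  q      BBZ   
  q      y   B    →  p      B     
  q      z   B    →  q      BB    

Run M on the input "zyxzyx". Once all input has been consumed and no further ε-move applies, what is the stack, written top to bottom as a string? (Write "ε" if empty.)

(p, zyxzyx, Z)
  ε-move, top Z: go to q, push BBZ → (q, zyxzyx, BBZ)
  read z, top B: go to q, push BB → (q, yxzyx, BBBZ)
  read y, top B: go to p, push B → (p, xzyx, BBBZ)
  read x, top B: go to q, push ε → (q, zyx, BBZ)
  read z, top B: go to q, push BB → (q, yx, BBBZ)
  read y, top B: go to p, push B → (p, x, BBBZ)
  read x, top B: go to q, push ε → (q, ε, BBZ)
All input consumed in state q with stack BBZ.

BBZ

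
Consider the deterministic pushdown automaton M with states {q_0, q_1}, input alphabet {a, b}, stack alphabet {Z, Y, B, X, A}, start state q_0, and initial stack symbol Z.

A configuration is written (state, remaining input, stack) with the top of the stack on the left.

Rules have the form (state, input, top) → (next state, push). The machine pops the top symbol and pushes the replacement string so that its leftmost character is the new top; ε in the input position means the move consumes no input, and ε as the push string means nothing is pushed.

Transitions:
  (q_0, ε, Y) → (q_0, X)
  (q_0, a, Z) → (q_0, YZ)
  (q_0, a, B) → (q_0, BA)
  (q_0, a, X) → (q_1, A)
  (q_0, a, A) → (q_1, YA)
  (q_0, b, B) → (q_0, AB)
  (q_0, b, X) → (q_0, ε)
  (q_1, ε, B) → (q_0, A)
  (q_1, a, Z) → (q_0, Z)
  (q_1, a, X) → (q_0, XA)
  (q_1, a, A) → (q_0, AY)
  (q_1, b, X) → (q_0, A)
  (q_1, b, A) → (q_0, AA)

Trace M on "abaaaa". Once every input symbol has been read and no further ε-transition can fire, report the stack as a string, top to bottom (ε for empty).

(q_0, abaaaa, Z)
  read a, top Z: go to q_0, push YZ → (q_0, baaaa, YZ)
  ε-move, top Y: go to q_0, push X → (q_0, baaaa, XZ)
  read b, top X: go to q_0, push ε → (q_0, aaaa, Z)
  read a, top Z: go to q_0, push YZ → (q_0, aaa, YZ)
  ε-move, top Y: go to q_0, push X → (q_0, aaa, XZ)
  read a, top X: go to q_1, push A → (q_1, aa, AZ)
  read a, top A: go to q_0, push AY → (q_0, a, AYZ)
  read a, top A: go to q_1, push YA → (q_1, ε, YAYZ)
All input consumed in state q_1 with stack YAYZ.

YAYZ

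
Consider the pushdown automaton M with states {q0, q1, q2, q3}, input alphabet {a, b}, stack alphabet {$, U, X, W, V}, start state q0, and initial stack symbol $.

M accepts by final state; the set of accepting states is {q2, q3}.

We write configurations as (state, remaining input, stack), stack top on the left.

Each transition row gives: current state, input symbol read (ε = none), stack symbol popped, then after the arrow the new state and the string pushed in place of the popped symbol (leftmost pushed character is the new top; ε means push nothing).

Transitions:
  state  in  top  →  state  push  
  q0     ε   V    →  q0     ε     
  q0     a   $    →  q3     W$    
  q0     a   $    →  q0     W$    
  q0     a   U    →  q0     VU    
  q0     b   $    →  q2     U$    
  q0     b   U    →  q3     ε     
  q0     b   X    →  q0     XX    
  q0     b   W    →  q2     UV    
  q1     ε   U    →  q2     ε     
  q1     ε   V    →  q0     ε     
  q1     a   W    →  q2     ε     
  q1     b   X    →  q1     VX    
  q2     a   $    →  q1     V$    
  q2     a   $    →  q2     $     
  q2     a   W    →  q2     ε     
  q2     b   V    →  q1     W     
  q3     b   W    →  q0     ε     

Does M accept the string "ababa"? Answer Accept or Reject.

One accepting computation: (q0, ababa, $) ⊢ (q3, baba, W$) ⊢ (q0, aba, $) ⊢ (q3, ba, W$) ⊢ (q0, a, $) ⊢ (q3, ε, W$)
All input consumed and state q3 ∈ F.

Accept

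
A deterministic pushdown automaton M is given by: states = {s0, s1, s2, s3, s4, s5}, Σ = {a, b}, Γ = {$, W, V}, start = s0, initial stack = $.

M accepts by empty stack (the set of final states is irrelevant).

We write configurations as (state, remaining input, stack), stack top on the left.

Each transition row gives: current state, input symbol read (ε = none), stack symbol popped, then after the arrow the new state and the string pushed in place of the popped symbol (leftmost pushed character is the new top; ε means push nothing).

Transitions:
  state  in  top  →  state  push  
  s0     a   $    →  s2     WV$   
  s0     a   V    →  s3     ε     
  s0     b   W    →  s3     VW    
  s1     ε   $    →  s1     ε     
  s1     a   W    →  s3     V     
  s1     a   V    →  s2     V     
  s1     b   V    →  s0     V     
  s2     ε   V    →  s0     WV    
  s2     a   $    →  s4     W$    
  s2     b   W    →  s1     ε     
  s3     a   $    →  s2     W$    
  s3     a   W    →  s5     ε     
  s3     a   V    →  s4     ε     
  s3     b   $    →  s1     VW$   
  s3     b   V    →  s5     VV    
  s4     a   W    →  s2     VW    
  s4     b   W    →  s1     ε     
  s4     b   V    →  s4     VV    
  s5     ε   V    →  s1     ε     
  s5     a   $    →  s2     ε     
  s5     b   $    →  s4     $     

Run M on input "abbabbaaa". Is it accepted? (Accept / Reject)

Accept

(s0, abbabbaaa, $) ⊢ (s2, bbabbaaa, WV$) ⊢ (s1, babbaaa, V$) ⊢ (s0, abbaaa, V$) ⊢ (s3, bbaaa, $) ⊢ (s1, baaa, VW$) ⊢ (s0, aaa, VW$) ⊢ (s3, aa, W$) ⊢ (s5, a, $) ⊢ (s2, ε, ε)
All input consumed and the stack is empty.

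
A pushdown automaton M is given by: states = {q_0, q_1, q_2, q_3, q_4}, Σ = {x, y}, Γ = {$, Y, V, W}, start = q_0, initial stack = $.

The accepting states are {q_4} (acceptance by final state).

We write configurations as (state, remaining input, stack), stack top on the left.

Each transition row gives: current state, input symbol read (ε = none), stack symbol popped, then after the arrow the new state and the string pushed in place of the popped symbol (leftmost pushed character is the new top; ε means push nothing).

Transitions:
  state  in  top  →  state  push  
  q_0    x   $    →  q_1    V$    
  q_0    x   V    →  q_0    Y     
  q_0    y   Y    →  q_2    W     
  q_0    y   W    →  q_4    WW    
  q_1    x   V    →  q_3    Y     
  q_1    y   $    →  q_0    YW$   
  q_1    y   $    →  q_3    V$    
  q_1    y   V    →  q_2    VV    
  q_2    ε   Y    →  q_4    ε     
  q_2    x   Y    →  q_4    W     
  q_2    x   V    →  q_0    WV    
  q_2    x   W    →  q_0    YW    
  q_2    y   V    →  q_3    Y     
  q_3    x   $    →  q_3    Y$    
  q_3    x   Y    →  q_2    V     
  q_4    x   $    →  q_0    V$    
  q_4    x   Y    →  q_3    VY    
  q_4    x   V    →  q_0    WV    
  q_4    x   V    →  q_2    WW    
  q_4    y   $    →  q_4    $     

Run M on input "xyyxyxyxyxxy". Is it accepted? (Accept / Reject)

Accept

One accepting computation: (q_0, xyyxyxyxyxxy, $) ⊢ (q_1, yyxyxyxyxxy, V$) ⊢ (q_2, yxyxyxyxxy, VV$) ⊢ (q_3, xyxyxyxxy, YV$) ⊢ (q_2, yxyxyxxy, VV$) ⊢ (q_3, xyxyxxy, YV$) ⊢ (q_2, yxyxxy, VV$) ⊢ (q_3, xyxxy, YV$) ⊢ (q_2, yxxy, VV$) ⊢ (q_3, xxy, YV$) ⊢ (q_2, xy, VV$) ⊢ (q_0, y, WVV$) ⊢ (q_4, ε, WWVV$)
All input consumed and state q_4 ∈ F.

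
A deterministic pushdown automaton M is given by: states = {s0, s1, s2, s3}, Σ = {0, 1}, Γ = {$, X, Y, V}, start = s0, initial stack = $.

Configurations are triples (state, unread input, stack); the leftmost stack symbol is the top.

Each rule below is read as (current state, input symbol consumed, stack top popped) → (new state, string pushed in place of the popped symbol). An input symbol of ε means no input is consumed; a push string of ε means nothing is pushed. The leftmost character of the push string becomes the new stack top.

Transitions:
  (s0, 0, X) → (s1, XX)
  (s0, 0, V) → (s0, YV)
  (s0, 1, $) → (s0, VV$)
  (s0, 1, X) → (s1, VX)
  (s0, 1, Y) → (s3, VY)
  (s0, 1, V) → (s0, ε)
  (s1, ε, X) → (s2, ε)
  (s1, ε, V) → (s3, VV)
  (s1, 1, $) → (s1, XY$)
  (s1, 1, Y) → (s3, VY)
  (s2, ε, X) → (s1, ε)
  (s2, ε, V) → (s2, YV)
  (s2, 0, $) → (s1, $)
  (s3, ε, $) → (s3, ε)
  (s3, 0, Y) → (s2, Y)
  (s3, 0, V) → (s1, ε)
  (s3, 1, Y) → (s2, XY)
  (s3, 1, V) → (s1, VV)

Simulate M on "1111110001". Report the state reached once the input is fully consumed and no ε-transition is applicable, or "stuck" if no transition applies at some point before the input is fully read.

(s0, 1111110001, $) ⊢ (s0, 111110001, VV$) ⊢ (s0, 11110001, V$) ⊢ (s0, 1110001, $) ⊢ (s0, 110001, VV$) ⊢ (s0, 10001, V$) ⊢ (s0, 0001, $)
No transition for (s0, 0, top $); M blocks with input 0001 remaining.

stuck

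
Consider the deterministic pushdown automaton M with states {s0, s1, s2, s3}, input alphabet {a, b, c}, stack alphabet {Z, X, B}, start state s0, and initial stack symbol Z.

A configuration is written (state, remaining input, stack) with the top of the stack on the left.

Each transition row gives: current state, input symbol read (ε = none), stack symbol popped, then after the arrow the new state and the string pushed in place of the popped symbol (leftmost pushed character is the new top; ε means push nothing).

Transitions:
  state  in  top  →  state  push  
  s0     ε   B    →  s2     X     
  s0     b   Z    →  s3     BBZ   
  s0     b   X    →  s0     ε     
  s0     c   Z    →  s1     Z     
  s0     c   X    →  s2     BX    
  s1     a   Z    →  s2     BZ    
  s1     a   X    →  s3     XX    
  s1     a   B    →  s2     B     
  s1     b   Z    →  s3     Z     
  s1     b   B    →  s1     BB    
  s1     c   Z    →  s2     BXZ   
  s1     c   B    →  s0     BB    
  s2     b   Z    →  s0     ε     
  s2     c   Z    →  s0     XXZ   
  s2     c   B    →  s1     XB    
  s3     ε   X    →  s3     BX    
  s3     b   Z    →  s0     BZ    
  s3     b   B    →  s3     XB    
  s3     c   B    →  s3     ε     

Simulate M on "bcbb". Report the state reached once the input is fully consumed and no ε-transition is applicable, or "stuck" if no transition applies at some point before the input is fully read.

(s0, bcbb, Z)
  read b, top Z: go to s3, push BBZ → (s3, cbb, BBZ)
  read c, top B: go to s3, push ε → (s3, bb, BZ)
  read b, top B: go to s3, push XB → (s3, b, XBZ)
  ε-move, top X: go to s3, push BX → (s3, b, BXBZ)
  read b, top B: go to s3, push XB → (s3, ε, XBXBZ)
  ε-move, top X: go to s3, push BX → (s3, ε, BXBXBZ)
All input consumed; M is in state s3.

s3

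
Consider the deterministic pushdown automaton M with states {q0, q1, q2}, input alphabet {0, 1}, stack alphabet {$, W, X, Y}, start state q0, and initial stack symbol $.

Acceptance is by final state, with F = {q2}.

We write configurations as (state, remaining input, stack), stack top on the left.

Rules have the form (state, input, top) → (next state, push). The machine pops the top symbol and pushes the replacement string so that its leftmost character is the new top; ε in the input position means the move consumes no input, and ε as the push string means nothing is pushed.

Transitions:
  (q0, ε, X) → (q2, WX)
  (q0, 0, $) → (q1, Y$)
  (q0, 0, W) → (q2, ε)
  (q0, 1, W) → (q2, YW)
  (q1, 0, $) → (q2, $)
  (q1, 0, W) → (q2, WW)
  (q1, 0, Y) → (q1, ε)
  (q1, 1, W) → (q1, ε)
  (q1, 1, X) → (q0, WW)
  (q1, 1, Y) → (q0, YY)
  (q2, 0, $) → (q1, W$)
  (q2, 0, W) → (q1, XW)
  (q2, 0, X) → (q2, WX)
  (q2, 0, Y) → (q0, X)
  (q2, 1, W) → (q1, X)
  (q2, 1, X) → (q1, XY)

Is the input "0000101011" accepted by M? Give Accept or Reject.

(q0, 0000101011, $) ⊢ (q1, 000101011, Y$) ⊢ (q1, 00101011, $) ⊢ (q2, 0101011, $) ⊢ (q1, 101011, W$) ⊢ (q1, 01011, $) ⊢ (q2, 1011, $)
No transition applies at (q2, 1011, $); input not fully consumed.

Reject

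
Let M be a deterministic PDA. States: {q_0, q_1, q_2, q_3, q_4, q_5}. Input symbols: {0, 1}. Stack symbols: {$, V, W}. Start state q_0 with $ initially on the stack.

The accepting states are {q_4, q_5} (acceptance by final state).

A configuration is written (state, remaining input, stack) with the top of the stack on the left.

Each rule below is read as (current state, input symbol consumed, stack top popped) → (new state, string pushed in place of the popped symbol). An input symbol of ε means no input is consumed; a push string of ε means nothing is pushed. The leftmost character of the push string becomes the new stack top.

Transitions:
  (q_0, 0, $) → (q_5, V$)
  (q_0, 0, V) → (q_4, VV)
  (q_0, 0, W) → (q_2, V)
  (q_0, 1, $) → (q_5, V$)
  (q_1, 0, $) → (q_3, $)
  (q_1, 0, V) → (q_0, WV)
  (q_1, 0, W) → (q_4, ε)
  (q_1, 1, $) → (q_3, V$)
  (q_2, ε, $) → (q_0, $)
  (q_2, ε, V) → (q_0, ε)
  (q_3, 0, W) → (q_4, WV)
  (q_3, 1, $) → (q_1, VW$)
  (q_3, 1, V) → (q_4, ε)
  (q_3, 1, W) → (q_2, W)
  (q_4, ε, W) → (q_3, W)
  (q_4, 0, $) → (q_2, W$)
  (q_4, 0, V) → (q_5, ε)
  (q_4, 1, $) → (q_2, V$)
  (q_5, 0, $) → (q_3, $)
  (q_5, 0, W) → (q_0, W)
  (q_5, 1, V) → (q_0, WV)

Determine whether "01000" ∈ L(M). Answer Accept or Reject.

(q_0, 01000, $)
  read 0, top $: go to q_5, push V$ → (q_5, 1000, V$)
  read 1, top V: go to q_0, push WV → (q_0, 000, WV$)
  read 0, top W: go to q_2, push V → (q_2, 00, VV$)
  ε-move, top V: go to q_0, push ε → (q_0, 00, V$)
  read 0, top V: go to q_4, push VV → (q_4, 0, VV$)
  read 0, top V: go to q_5, push ε → (q_5, ε, V$)
All input consumed; state q_5 ∈ F.

Accept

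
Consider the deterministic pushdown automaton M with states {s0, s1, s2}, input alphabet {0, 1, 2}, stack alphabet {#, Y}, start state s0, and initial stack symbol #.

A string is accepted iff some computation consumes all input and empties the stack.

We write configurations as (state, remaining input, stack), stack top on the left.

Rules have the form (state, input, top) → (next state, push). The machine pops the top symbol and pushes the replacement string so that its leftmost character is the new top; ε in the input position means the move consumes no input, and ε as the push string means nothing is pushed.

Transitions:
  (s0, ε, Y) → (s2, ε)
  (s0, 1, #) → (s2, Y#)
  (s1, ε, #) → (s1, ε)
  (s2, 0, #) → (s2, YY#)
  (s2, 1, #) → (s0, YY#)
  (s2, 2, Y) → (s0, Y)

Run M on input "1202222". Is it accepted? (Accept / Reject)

Reject

(s0, 1202222, #) ⊢ (s2, 202222, Y#) ⊢ (s0, 02222, Y#) ⊢ (s2, 02222, #) ⊢ (s2, 2222, YY#) ⊢ (s0, 222, YY#) ⊢ (s2, 222, Y#) ⊢ (s0, 22, Y#) ⊢ (s2, 22, #)
No transition applies at (s2, 22, #); input not fully consumed.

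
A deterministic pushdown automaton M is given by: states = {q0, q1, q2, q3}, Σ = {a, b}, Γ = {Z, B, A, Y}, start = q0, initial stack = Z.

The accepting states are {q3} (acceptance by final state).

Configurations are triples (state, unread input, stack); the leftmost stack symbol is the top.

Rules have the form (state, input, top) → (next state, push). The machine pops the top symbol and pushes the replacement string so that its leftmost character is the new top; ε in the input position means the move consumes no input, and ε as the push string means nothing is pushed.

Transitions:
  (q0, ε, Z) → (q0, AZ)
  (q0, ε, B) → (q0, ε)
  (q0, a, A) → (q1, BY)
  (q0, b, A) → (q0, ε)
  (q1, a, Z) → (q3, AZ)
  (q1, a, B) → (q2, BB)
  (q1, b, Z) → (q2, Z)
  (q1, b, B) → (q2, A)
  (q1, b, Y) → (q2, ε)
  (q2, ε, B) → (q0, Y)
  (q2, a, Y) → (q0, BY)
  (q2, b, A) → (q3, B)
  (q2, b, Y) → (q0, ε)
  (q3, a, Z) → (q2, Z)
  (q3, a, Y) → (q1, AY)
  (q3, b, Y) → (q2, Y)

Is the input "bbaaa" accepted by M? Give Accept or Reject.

Reject

(q0, bbaaa, Z)
  ε-move, top Z: go to q0, push AZ → (q0, bbaaa, AZ)
  read b, top A: go to q0, push ε → (q0, baaa, Z)
  ε-move, top Z: go to q0, push AZ → (q0, baaa, AZ)
  read b, top A: go to q0, push ε → (q0, aaa, Z)
  ε-move, top Z: go to q0, push AZ → (q0, aaa, AZ)
  read a, top A: go to q1, push BY → (q1, aa, BYZ)
  read a, top B: go to q2, push BB → (q2, a, BBYZ)
  ε-move, top B: go to q0, push Y → (q0, a, YBYZ)
No transition applies at (q0, a, YBYZ); input not fully consumed.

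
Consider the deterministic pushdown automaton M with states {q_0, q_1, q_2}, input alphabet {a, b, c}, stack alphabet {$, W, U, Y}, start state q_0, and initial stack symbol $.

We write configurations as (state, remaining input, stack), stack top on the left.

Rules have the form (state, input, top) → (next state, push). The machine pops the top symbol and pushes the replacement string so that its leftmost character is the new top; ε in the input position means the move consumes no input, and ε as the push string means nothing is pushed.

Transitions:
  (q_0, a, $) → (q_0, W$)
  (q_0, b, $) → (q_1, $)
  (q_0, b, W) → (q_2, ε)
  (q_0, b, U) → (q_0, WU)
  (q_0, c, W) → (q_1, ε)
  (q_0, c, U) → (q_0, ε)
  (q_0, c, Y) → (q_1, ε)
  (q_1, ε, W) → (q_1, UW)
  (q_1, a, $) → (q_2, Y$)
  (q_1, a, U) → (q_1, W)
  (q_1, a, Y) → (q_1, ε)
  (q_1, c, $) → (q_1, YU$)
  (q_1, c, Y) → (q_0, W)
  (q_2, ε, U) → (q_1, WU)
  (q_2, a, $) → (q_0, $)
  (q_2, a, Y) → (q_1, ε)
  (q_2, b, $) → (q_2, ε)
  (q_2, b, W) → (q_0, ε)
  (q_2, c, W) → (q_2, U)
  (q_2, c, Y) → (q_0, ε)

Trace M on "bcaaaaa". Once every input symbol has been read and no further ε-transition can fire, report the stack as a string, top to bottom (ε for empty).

(q_0, bcaaaaa, $)
  read b, top $: go to q_1, push $ → (q_1, caaaaa, $)
  read c, top $: go to q_1, push YU$ → (q_1, aaaaa, YU$)
  read a, top Y: go to q_1, push ε → (q_1, aaaa, U$)
  read a, top U: go to q_1, push W → (q_1, aaa, W$)
  ε-move, top W: go to q_1, push UW → (q_1, aaa, UW$)
  read a, top U: go to q_1, push W → (q_1, aa, WW$)
  ε-move, top W: go to q_1, push UW → (q_1, aa, UWW$)
  read a, top U: go to q_1, push W → (q_1, a, WWW$)
  ε-move, top W: go to q_1, push UW → (q_1, a, UWWW$)
  read a, top U: go to q_1, push W → (q_1, ε, WWWW$)
  ε-move, top W: go to q_1, push UW → (q_1, ε, UWWWW$)
All input consumed in state q_1 with stack UWWWW$.

UWWWW$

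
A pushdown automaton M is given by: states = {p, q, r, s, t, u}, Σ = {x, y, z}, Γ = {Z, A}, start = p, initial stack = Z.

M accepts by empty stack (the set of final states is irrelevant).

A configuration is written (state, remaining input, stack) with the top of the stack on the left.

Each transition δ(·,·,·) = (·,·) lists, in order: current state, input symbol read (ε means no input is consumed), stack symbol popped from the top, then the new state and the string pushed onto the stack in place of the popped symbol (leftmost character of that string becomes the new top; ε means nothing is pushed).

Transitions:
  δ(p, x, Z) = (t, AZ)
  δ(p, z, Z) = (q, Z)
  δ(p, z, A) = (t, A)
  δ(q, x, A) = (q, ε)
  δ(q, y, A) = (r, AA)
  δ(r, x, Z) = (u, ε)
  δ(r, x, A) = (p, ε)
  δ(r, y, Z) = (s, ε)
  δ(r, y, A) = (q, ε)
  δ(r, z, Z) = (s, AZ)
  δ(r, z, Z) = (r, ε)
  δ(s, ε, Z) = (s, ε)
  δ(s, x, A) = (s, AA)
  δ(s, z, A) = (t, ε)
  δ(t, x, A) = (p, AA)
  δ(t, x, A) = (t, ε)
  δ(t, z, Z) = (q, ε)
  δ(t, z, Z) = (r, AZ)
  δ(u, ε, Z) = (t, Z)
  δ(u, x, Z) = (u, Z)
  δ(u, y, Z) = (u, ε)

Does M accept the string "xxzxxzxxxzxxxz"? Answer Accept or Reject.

Accept

One accepting computation: (p, xxzxxzxxxzxxxz, Z) ⊢ (t, xzxxzxxxzxxxz, AZ) ⊢ (p, zxxzxxxzxxxz, AAZ) ⊢ (t, xxzxxxzxxxz, AAZ) ⊢ (t, xzxxxzxxxz, AZ) ⊢ (t, zxxxzxxxz, Z) ⊢ (r, xxxzxxxz, AZ) ⊢ (p, xxzxxxz, Z) ⊢ (t, xzxxxz, AZ) ⊢ (t, zxxxz, Z) ⊢ (r, xxxz, AZ) ⊢ (p, xxz, Z) ⊢ (t, xz, AZ) ⊢ (t, z, Z) ⊢ (q, ε, ε)
All input consumed and the stack is empty.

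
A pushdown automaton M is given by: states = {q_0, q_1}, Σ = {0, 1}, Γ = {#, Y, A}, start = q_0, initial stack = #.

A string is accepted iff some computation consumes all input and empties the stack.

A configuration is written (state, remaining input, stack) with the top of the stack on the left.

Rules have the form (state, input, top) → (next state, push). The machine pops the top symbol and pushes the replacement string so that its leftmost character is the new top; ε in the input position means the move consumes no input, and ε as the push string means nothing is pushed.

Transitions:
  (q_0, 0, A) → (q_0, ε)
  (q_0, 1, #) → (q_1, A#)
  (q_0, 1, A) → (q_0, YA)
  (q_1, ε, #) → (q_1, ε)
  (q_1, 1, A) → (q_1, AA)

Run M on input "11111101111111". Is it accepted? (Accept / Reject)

No computation consumes all input and empties the stack.

Reject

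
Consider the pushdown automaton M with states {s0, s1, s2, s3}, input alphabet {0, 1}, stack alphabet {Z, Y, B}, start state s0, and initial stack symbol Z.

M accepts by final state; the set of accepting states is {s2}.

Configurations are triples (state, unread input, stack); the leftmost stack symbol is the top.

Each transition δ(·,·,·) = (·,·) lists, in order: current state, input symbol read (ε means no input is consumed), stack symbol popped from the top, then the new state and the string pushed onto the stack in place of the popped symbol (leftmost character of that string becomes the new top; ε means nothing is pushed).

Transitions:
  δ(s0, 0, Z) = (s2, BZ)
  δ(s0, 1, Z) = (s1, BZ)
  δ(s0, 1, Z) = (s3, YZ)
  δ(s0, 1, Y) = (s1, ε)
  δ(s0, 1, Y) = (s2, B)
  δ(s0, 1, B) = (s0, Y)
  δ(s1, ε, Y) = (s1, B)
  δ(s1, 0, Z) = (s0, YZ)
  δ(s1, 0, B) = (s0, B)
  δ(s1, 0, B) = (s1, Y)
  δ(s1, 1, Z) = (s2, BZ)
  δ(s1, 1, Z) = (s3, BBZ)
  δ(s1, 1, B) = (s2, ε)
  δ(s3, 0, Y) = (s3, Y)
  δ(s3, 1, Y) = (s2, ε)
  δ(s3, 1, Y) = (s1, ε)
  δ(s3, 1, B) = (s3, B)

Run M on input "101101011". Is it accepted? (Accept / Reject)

One accepting computation: (s0, 101101011, Z) ⊢ (s1, 01101011, BZ) ⊢ (s0, 1101011, BZ) ⊢ (s0, 101011, YZ) ⊢ (s1, 01011, Z) ⊢ (s0, 1011, YZ) ⊢ (s1, 011, Z) ⊢ (s0, 11, YZ) ⊢ (s1, 1, Z) ⊢ (s2, ε, BZ)
All input consumed and state s2 ∈ F.

Accept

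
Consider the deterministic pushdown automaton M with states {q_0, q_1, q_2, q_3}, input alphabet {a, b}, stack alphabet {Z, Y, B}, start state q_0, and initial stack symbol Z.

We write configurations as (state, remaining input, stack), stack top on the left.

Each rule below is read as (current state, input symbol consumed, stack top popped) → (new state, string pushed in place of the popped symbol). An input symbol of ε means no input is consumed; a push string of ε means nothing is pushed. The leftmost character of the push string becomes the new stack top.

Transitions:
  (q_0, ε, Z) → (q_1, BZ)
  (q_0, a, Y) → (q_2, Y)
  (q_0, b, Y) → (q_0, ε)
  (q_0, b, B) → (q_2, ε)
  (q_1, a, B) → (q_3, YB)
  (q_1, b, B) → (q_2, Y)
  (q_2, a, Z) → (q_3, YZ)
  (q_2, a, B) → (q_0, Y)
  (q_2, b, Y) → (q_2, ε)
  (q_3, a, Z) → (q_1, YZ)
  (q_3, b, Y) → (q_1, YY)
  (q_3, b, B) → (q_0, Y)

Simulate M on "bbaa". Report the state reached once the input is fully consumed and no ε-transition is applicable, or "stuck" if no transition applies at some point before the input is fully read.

(q_0, bbaa, Z)
  ε-move, top Z: go to q_1, push BZ → (q_1, bbaa, BZ)
  read b, top B: go to q_2, push Y → (q_2, baa, YZ)
  read b, top Y: go to q_2, push ε → (q_2, aa, Z)
  read a, top Z: go to q_3, push YZ → (q_3, a, YZ)
No transition for (q_3, a, top Y); M blocks with input a remaining.

stuck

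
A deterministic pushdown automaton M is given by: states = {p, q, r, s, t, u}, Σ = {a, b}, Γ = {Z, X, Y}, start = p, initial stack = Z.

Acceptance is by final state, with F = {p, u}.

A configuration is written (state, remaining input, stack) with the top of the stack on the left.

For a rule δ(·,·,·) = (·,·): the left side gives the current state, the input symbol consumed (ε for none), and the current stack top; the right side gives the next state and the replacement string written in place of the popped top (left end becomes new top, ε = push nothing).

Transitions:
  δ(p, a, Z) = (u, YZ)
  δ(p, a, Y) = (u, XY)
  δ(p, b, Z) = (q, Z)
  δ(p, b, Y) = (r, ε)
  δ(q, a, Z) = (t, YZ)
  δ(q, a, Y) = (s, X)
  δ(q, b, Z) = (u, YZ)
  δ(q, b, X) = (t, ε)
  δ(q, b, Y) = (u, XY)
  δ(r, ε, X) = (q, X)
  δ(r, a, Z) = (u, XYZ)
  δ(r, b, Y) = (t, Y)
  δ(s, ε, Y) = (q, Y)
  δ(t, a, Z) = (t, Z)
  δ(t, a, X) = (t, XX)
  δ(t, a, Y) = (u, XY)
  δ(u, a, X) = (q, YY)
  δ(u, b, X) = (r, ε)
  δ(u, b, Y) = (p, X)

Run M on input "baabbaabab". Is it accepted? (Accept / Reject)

Accept

(p, baabbaabab, Z) ⊢ (q, aabbaabab, Z) ⊢ (t, abbaabab, YZ) ⊢ (u, bbaabab, XYZ) ⊢ (r, baabab, YZ) ⊢ (t, aabab, YZ) ⊢ (u, abab, XYZ) ⊢ (q, bab, YYYZ) ⊢ (u, ab, XYYYZ) ⊢ (q, b, YYYYYZ) ⊢ (u, ε, XYYYYYZ)
All input consumed; state u ∈ F.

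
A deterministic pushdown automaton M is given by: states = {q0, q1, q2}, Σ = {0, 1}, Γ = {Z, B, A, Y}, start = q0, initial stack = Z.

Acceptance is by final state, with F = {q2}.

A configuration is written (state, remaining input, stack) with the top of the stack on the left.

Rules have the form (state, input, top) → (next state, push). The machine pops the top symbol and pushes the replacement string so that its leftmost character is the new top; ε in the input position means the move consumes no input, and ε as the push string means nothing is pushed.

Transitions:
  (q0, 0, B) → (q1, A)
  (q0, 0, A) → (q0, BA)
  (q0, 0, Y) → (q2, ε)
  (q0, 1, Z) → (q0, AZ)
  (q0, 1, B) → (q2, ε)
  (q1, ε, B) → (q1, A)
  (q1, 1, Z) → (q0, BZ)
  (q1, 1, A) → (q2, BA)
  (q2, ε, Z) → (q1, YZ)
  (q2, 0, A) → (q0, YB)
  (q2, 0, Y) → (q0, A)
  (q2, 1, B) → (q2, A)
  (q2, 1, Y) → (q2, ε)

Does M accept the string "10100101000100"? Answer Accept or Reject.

Reject

(q0, 10100101000100, Z) ⊢ (q0, 0100101000100, AZ) ⊢ (q0, 100101000100, BAZ) ⊢ (q2, 00101000100, AZ) ⊢ (q0, 0101000100, YBZ) ⊢ (q2, 101000100, BZ) ⊢ (q2, 01000100, AZ) ⊢ (q0, 1000100, YBZ)
No transition applies at (q0, 1000100, YBZ); input not fully consumed.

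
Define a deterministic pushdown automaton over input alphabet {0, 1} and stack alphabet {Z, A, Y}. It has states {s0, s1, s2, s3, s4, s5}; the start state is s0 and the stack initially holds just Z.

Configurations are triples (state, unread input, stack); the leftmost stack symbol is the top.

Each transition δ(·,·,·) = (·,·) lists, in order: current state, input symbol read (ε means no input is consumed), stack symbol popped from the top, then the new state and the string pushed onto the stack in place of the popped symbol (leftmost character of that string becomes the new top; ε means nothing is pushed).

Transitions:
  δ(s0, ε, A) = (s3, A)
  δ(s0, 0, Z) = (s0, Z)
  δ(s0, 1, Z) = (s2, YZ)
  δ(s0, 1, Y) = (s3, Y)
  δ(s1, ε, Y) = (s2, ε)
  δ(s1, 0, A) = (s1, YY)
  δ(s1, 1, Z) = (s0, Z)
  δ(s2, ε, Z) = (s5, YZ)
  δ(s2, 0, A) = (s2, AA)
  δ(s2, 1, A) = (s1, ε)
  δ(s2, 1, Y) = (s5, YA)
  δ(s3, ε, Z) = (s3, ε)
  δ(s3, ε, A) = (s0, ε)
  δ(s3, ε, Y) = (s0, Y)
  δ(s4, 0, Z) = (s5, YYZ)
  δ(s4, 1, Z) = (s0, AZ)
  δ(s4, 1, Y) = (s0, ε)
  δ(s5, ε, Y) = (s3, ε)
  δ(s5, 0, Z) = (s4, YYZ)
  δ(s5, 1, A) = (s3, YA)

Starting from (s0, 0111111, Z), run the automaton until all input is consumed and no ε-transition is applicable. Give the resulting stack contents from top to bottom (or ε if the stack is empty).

(s0, 0111111, Z) ⊢ (s0, 111111, Z) ⊢ (s2, 11111, YZ) ⊢ (s5, 1111, YAZ) ⊢ (s3, 1111, AZ) ⊢ (s0, 1111, Z) ⊢ (s2, 111, YZ) ⊢ (s5, 11, YAZ) ⊢ (s3, 11, AZ) ⊢ (s0, 11, Z) ⊢ (s2, 1, YZ) ⊢ (s5, ε, YAZ) ⊢ (s3, ε, AZ) ⊢ (s0, ε, Z)
All input consumed in state s0 with stack Z.

Z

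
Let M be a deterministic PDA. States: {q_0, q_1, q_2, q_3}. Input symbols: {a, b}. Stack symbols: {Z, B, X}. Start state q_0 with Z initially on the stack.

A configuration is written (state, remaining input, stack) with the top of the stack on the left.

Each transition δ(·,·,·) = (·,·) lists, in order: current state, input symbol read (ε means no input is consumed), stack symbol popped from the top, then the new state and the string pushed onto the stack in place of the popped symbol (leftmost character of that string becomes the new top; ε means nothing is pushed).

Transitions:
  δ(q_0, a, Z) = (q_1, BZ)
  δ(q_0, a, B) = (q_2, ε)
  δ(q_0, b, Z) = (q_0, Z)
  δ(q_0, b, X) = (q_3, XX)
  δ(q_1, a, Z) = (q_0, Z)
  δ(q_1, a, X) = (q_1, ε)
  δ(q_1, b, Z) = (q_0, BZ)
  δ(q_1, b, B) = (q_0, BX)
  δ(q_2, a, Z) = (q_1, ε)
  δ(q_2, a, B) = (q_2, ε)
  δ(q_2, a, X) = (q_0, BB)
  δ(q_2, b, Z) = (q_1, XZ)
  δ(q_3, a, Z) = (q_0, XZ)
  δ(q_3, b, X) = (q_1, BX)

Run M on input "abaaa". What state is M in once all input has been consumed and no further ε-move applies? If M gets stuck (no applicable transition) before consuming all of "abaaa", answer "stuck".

(q_0, abaaa, Z) ⊢ (q_1, baaa, BZ) ⊢ (q_0, aaa, BXZ) ⊢ (q_2, aa, XZ) ⊢ (q_0, a, BBZ) ⊢ (q_2, ε, BZ)
All input consumed; M is in state q_2.

q_2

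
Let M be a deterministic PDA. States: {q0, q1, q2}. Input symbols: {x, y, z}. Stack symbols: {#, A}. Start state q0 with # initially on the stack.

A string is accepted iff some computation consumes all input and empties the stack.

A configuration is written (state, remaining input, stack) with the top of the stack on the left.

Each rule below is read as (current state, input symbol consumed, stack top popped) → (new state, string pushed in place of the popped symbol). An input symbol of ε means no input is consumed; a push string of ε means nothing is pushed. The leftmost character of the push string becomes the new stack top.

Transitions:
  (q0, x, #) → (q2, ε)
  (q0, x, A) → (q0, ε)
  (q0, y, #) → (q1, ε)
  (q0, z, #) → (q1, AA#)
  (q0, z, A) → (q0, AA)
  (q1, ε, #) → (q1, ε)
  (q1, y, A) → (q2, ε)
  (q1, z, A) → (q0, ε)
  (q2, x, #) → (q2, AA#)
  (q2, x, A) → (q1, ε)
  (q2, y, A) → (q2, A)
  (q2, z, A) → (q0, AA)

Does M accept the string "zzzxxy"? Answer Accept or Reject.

(q0, zzzxxy, #) ⊢ (q1, zzxxy, AA#) ⊢ (q0, zxxy, A#) ⊢ (q0, xxy, AA#) ⊢ (q0, xy, A#) ⊢ (q0, y, #) ⊢ (q1, ε, ε)
All input consumed and the stack is empty.

Accept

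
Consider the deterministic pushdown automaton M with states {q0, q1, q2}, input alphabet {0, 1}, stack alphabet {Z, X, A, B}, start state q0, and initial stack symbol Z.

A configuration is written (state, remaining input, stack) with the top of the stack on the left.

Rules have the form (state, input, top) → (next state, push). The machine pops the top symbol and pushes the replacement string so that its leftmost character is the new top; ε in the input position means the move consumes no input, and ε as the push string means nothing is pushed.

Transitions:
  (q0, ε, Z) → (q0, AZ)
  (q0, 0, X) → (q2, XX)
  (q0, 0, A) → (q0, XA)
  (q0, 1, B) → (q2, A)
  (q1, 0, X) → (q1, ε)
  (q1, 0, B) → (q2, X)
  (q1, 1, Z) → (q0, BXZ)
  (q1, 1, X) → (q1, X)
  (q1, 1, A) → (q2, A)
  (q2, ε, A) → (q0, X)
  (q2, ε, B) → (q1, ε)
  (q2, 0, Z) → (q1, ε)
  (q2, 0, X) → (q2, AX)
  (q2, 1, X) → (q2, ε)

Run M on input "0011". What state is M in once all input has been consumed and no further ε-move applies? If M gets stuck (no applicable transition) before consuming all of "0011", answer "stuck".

(q0, 0011, Z)
  ε-move, top Z: go to q0, push AZ → (q0, 0011, AZ)
  read 0, top A: go to q0, push XA → (q0, 011, XAZ)
  read 0, top X: go to q2, push XX → (q2, 11, XXAZ)
  read 1, top X: go to q2, push ε → (q2, 1, XAZ)
  read 1, top X: go to q2, push ε → (q2, ε, AZ)
  ε-move, top A: go to q0, push X → (q0, ε, XZ)
All input consumed; M is in state q0.

q0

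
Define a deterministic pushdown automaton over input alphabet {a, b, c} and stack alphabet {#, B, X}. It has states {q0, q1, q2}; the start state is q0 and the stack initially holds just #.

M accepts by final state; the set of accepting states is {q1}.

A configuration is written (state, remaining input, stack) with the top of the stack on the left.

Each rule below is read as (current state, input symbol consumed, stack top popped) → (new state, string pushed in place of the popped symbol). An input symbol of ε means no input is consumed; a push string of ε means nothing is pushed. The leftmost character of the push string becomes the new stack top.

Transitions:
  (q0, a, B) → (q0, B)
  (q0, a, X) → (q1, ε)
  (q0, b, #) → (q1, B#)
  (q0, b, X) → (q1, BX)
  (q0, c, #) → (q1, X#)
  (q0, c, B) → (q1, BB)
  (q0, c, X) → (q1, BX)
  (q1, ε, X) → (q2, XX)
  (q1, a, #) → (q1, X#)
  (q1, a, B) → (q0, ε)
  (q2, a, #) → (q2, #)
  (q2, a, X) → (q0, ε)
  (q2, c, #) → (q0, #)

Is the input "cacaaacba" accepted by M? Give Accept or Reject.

Reject

(q0, cacaaacba, #) ⊢ (q1, acaaacba, X#) ⊢ (q2, acaaacba, XX#) ⊢ (q0, caaacba, X#) ⊢ (q1, aaacba, BX#) ⊢ (q0, aacba, X#) ⊢ (q1, acba, #) ⊢ (q1, cba, X#) ⊢ (q2, cba, XX#)
No transition applies at (q2, cba, XX#); input not fully consumed.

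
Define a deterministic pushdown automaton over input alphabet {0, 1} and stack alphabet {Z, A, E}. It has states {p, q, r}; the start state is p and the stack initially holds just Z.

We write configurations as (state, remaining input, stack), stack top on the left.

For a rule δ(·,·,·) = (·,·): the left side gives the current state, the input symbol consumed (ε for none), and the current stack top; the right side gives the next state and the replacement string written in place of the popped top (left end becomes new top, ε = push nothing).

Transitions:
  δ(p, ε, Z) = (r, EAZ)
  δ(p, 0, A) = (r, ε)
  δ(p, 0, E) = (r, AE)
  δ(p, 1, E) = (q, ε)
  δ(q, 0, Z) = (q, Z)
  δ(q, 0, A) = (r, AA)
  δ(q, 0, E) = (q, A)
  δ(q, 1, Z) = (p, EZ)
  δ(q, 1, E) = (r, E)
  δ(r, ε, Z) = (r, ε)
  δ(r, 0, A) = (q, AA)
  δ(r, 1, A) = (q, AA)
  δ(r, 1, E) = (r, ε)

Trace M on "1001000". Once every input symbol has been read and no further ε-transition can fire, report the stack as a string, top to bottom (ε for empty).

(p, 1001000, Z)
  ε-move, top Z: go to r, push EAZ → (r, 1001000, EAZ)
  read 1, top E: go to r, push ε → (r, 001000, AZ)
  read 0, top A: go to q, push AA → (q, 01000, AAZ)
  read 0, top A: go to r, push AA → (r, 1000, AAAZ)
  read 1, top A: go to q, push AA → (q, 000, AAAAZ)
  read 0, top A: go to r, push AA → (r, 00, AAAAAZ)
  read 0, top A: go to q, push AA → (q, 0, AAAAAAZ)
  read 0, top A: go to r, push AA → (r, ε, AAAAAAAZ)
All input consumed in state r with stack AAAAAAAZ.

AAAAAAAZ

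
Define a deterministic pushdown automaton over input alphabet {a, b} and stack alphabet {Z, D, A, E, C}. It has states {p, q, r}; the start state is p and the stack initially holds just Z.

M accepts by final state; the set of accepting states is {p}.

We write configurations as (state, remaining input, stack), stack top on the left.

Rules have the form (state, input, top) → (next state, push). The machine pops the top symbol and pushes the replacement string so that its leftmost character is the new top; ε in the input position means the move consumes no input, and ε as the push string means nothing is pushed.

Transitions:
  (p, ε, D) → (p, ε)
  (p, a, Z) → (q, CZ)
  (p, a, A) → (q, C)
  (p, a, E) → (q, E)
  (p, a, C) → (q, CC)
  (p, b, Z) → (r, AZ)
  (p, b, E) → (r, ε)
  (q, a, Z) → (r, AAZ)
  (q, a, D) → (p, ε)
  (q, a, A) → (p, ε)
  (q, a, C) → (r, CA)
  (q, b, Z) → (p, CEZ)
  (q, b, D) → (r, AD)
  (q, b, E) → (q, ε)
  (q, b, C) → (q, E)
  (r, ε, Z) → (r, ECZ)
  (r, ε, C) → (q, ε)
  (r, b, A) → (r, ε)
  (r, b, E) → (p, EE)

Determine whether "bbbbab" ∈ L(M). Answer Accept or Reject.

(p, bbbbab, Z)
  read b, top Z: go to r, push AZ → (r, bbbab, AZ)
  read b, top A: go to r, push ε → (r, bbab, Z)
  ε-move, top Z: go to r, push ECZ → (r, bbab, ECZ)
  read b, top E: go to p, push EE → (p, bab, EECZ)
  read b, top E: go to r, push ε → (r, ab, ECZ)
No transition applies at (r, ab, ECZ); input not fully consumed.

Reject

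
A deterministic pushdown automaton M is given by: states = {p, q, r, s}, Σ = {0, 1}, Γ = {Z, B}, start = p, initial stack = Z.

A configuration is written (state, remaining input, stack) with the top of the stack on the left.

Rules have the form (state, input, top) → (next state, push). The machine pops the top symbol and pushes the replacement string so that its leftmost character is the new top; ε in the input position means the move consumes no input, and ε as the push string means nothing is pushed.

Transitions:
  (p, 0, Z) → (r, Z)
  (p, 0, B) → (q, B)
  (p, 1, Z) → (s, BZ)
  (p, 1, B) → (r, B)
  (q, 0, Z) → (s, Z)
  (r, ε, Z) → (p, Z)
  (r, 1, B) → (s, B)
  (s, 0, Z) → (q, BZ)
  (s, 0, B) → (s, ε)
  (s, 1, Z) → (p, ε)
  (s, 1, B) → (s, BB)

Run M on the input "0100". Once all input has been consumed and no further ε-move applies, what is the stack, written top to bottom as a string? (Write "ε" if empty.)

BZ

(p, 0100, Z) ⊢ (r, 100, Z) ⊢ (p, 100, Z) ⊢ (s, 00, BZ) ⊢ (s, 0, Z) ⊢ (q, ε, BZ)
All input consumed in state q with stack BZ.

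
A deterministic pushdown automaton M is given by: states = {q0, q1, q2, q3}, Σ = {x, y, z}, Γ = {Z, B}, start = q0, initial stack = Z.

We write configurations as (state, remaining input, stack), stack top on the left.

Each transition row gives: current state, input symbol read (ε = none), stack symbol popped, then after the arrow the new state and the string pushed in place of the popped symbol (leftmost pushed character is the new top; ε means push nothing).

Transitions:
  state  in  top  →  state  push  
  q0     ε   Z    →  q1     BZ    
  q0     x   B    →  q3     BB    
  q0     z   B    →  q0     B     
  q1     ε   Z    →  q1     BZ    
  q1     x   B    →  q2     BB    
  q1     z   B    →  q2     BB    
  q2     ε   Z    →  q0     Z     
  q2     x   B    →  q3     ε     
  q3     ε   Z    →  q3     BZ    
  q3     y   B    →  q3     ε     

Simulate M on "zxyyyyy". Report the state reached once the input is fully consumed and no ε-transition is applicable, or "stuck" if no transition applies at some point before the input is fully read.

(q0, zxyyyyy, Z) ⊢ (q1, zxyyyyy, BZ) ⊢ (q2, xyyyyy, BBZ) ⊢ (q3, yyyyy, BZ) ⊢ (q3, yyyy, Z) ⊢ (q3, yyyy, BZ) ⊢ (q3, yyy, Z) ⊢ (q3, yyy, BZ) ⊢ (q3, yy, Z) ⊢ (q3, yy, BZ) ⊢ (q3, y, Z) ⊢ (q3, y, BZ) ⊢ (q3, ε, Z) ⊢ (q3, ε, BZ)
All input consumed; M is in state q3.

q3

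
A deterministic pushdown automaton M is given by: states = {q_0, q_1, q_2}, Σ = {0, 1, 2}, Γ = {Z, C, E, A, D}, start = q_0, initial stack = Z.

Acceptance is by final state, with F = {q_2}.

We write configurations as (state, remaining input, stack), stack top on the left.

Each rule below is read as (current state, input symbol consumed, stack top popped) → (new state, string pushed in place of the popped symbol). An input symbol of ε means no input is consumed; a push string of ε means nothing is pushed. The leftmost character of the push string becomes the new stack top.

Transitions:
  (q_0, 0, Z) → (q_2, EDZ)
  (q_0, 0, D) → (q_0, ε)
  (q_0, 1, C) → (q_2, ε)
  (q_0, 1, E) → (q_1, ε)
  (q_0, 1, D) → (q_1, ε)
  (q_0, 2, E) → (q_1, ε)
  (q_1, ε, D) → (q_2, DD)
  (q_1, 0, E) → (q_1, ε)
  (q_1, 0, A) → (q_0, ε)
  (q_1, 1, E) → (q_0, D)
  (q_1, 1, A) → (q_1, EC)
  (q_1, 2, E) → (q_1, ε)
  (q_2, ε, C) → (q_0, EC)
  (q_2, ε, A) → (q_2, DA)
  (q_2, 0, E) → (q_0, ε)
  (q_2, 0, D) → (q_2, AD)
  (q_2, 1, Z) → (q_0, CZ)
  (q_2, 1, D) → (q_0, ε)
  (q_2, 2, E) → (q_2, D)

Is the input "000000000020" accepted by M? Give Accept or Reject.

(q_0, 000000000020, Z) ⊢ (q_2, 00000000020, EDZ) ⊢ (q_0, 0000000020, DZ) ⊢ (q_0, 000000020, Z) ⊢ (q_2, 00000020, EDZ) ⊢ (q_0, 0000020, DZ) ⊢ (q_0, 000020, Z) ⊢ (q_2, 00020, EDZ) ⊢ (q_0, 0020, DZ) ⊢ (q_0, 020, Z) ⊢ (q_2, 20, EDZ) ⊢ (q_2, 0, DDZ) ⊢ (q_2, ε, ADDZ)
All input consumed; state q_2 ∈ F.

Accept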